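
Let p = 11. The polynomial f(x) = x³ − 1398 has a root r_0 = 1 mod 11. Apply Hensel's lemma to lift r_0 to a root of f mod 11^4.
r_3 = 12849 (mod 14641)

Hensel: r_{i+1} = r_i − f(r_i)/f′(r_i) mod 11^{i+2}, where f′(x) = 3x². Iterate:
  r_0 = 1 (mod 11)
  r_1 = 23 (mod 121)
  r_2 = 870 (mod 1331)
  r_3 = 12849 (mod 14641)
Final: r = 12849 with f(r) ≡ 0 mod 11^4.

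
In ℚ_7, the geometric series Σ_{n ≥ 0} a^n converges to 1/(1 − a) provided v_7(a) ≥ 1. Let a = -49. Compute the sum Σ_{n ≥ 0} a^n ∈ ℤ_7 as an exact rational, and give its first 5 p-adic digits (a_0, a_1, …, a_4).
Σ a^n = 1/(1 − a) = 1/50;  first 5 digits = (1, 0, 6, 6, 0)

v_7(a) = 2 ≥ 1, so the series converges in ℤ_7 to 1/(1 − a) = 1/(1 − (-49)) = 1/50. Expand this rational in ℤ_7: compute digits iteratively via d_i = x_i mod 7, x_{i+1} = (x_i − d_i)/7. The first 5 digits are (1, 0, 6, 6, 0).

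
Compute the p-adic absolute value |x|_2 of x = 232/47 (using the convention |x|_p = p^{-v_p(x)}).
|232/47|_2 = 1/8

Step 1 — compute v_2(x) by factoring powers of 2 out of the numerator and denominator: v_2(232/47) = 3. Step 2 — apply |x|_p = p^{-v_p(x)} = 2^{-3} = 1/8.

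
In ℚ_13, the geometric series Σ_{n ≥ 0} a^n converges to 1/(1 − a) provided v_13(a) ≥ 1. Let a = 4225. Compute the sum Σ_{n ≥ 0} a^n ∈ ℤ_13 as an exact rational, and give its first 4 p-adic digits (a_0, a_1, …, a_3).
Σ a^n = 1/(1 − a) = -1/4224;  first 4 digits = (1, 0, 12, 1)

v_13(a) = 2 ≥ 1, so the series converges in ℤ_13 to 1/(1 − a) = 1/(1 − 4225) = -1/4224. Expand this rational in ℤ_13: compute digits iteratively via d_i = x_i mod 13, x_{i+1} = (x_i − d_i)/13. The first 4 digits are (1, 0, 12, 1).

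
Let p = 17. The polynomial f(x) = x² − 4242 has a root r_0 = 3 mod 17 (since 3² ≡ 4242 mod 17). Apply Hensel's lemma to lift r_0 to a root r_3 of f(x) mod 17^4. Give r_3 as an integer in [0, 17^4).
r_3 = 41602 (mod 83521)

Hensel's recurrence: r_{i+1} = r_i − f(r_i)·(f′(r_i))^{-1} mod 17^{i+2}, with f′(x) = 2x. Iterate:
  r_0 = 3 (mod 17)
  r_1 = 275 (mod 289)
  r_2 = 2298 (mod 4913)
  r_3 = 41602 (mod 83521)
Final: r_3 = 41602, and one checks f(r_3) ≡ 0 mod 17^4.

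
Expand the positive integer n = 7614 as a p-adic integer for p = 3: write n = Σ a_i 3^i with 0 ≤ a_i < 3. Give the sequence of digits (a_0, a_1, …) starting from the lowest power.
(a_0, a_1, …) = (0, 0, 0, 0, 1, 1, 1, 0, 1)

Repeated division by 3 gives the digits low-to-high: 7614 = 1·3^4 + 1·3^5 + 1·3^6 + 1·3^8. Digit sequence: (0, 0, 0, 0, 1, 1, 1, 0, 1).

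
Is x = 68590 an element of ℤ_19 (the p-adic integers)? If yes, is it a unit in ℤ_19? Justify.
x ∈ ℤ_19 but not a unit; v_19(x) = 3 > 0

ℤ_19 = {x ∈ ℚ_19 : v_19(x) ≥ 0} and ℤ_19^× = {x ∈ ℤ_19 : v_19(x) = 0}. Here v_19(68590) = v_19(num) − v_19(den) = 3; compare against these criteria.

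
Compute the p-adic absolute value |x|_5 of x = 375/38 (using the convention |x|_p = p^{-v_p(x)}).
|375/38|_5 = 1/125

Step 1 — compute v_5(x) by factoring powers of 5 out of the numerator and denominator: v_5(375/38) = 3. Step 2 — apply |x|_p = p^{-v_p(x)} = 5^{-3} = 1/125.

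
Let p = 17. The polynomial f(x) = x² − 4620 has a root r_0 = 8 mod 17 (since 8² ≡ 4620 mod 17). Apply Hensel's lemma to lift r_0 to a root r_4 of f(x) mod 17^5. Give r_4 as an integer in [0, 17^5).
r_4 = 178100 (mod 1419857)

Hensel's recurrence: r_{i+1} = r_i − f(r_i)·(f′(r_i))^{-1} mod 17^{i+2}, with f′(x) = 2x. Iterate:
  r_0 = 8 (mod 17)
  r_1 = 76 (mod 289)
  r_2 = 1232 (mod 4913)
  r_3 = 11058 (mod 83521)
  r_4 = 178100 (mod 1419857)
Final: r_4 = 178100, and one checks f(r_4) ≡ 0 mod 17^5.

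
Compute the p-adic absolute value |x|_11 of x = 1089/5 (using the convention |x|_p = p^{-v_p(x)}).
|1089/5|_11 = 1/121

Step 1 — compute v_11(x) by factoring powers of 11 out of the numerator and denominator: v_11(1089/5) = 2. Step 2 — apply |x|_p = p^{-v_p(x)} = 11^{-2} = 1/121.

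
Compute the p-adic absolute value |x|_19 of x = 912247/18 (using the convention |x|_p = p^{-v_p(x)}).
|912247/18|_19 = 1/130321

Step 1 — compute v_19(x) by factoring powers of 19 out of the numerator and denominator: v_19(912247/18) = 4. Step 2 — apply |x|_p = p^{-v_p(x)} = 19^{-4} = 1/130321.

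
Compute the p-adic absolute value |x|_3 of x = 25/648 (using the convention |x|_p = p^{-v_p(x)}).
|25/648|_3 = 81

Step 1 — compute v_3(x) by factoring powers of 3 out of the numerator and denominator: v_3(25/648) = -4. Step 2 — apply |x|_p = p^{-v_p(x)} = 3^{4} = 81.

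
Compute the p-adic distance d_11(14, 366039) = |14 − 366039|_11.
d_11(14, 366039) = 1/14641

Step 1 — x − y = 14 − 366039 = -366025. Step 2 — v_11(-366025) = 4 (factor: -366025 = −(11^4 · 25); the sign does not affect v_p). Step 3 — |x − y|_11 = 11^{-4} = 1/14641.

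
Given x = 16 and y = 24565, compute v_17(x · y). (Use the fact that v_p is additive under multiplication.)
v_17(393040) = 3

v_p(x) = 0 (factor: 16 = 17^0 · 16); v_p(y) = 3 (factor: 24565 = 17^3 · 5). Additivity: v_p(xy) = v_p(x) + v_p(y) = 0 + 3 = 3. (Direct check: xy = 393040 = 17^3 · (80).)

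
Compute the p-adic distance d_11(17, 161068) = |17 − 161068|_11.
d_11(17, 161068) = 1/161051

Step 1 — x − y = 17 − 161068 = -161051. Step 2 — v_11(-161051) = 5 (factor: -161051 = −(11^5 · 1); the sign does not affect v_p). Step 3 — |x − y|_11 = 11^{-5} = 1/161051.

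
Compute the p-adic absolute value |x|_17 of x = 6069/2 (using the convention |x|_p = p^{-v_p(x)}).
|6069/2|_17 = 1/289

Step 1 — compute v_17(x) by factoring powers of 17 out of the numerator and denominator: v_17(6069/2) = 2. Step 2 — apply |x|_p = p^{-v_p(x)} = 17^{-2} = 1/289.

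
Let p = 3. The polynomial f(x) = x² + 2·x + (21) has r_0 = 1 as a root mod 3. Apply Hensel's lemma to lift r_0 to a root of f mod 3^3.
r_2 = 13 (mod 27)

Hensel: r_{i+1} = r_i − f(r_i)·(f′(r_i))^{-1} mod 3^{i+2}, f′(x) = 2x + 2. Iterate:
  r_0 = 1 (mod 3)
  r_1 = 4 (mod 9)
  r_2 = 13 (mod 27)
Final: r = 13 satisfies f(r) ≡ 0 mod 3^3.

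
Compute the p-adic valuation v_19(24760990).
v_19(24760990) = 5

v_19(n) is the largest exponent k such that 19^k divides n. Factor out: 24760990 = 19^5 · 10. (Sign doesn't affect v_p.) So v_19(24760990) = 5.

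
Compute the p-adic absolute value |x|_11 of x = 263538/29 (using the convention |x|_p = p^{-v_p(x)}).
|263538/29|_11 = 1/14641

Step 1 — compute v_11(x) by factoring powers of 11 out of the numerator and denominator: v_11(263538/29) = 4. Step 2 — apply |x|_p = p^{-v_p(x)} = 11^{-4} = 1/14641.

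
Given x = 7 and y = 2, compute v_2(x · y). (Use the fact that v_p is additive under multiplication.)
v_2(14) = 1

v_p(x) = 0 (factor: 7 = 2^0 · 7); v_p(y) = 1 (factor: 2 = 2^1 · 1). Additivity: v_p(xy) = v_p(x) + v_p(y) = 0 + 1 = 1. (Direct check: xy = 14 = 2^1 · (7).)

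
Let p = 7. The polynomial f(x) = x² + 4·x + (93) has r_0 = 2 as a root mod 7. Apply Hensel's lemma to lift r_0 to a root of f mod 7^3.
r_2 = 240 (mod 343)

Hensel: r_{i+1} = r_i − f(r_i)·(f′(r_i))^{-1} mod 7^{i+2}, f′(x) = 2x + 4. Iterate:
  r_0 = 2 (mod 7)
  r_1 = 44 (mod 49)
  r_2 = 240 (mod 343)
Final: r = 240 satisfies f(r) ≡ 0 mod 7^3.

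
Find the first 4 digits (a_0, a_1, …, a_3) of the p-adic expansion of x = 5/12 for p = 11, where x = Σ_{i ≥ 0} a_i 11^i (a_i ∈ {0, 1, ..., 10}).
(a_0, …, a_3) = (5, 6, 4, 6)

v_11(5/12) = 0 (numerator and denominator both coprime to 11), so x ∈ ℤ_11^×. Compute digits iteratively via a_i = x_i mod 11, x_{i+1} = (x_i − a_i)/11, with x_0 = x:
  x_0 = 5/12;  a_0 = 5;  x_1 = (x_0 − 5)/11 = -5/12
  x_1 = -5/12;  a_1 = 6;  x_2 = (x_1 − 6)/11 = -7/12
  x_2 = -7/12;  a_2 = 4;  x_3 = (x_2 − 4)/11 = -5/12
  x_3 = -5/12;  a_3 = 6;  x_4 = (x_3 − 6)/11 = -7/12
Digits: (5, 6, 4, 6).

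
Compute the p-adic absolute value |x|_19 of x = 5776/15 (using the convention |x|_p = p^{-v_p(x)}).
|5776/15|_19 = 1/361

Step 1 — compute v_19(x) by factoring powers of 19 out of the numerator and denominator: v_19(5776/15) = 2. Step 2 — apply |x|_p = p^{-v_p(x)} = 19^{-2} = 1/361.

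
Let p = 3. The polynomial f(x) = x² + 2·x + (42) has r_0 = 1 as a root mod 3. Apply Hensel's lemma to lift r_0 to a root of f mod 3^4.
r_3 = 10 (mod 81)

Hensel: r_{i+1} = r_i − f(r_i)·(f′(r_i))^{-1} mod 3^{i+2}, f′(x) = 2x + 2. Iterate:
  r_0 = 1 (mod 3)
  r_1 = 1 (mod 9)
  r_2 = 10 (mod 27)
  r_3 = 10 (mod 81)
Final: r = 10 satisfies f(r) ≡ 0 mod 3^4.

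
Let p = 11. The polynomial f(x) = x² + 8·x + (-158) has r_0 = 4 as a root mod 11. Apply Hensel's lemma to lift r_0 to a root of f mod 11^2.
r_1 = 26 (mod 121)

Hensel: r_{i+1} = r_i − f(r_i)·(f′(r_i))^{-1} mod 11^{i+2}, f′(x) = 2x + 8. Iterate:
  r_0 = 4 (mod 11)
  r_1 = 26 (mod 121)
Final: r = 26 satisfies f(r) ≡ 0 mod 11^2.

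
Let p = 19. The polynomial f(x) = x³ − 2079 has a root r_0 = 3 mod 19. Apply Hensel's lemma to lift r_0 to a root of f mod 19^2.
r_1 = 79 (mod 361)

Hensel: r_{i+1} = r_i − f(r_i)/f′(r_i) mod 19^{i+2}, where f′(x) = 3x². Iterate:
  r_0 = 3 (mod 19)
  r_1 = 79 (mod 361)
Final: r = 79 with f(r) ≡ 0 mod 19^2.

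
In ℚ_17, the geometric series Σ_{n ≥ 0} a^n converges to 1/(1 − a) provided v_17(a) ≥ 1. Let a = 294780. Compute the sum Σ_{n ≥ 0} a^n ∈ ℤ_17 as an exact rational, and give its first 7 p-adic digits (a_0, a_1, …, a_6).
Σ a^n = 1/(1 − a) = -1/294779;  first 7 digits = (1, 0, 0, 9, 3, 0, 13)

v_17(a) = 3 ≥ 1, so the series converges in ℤ_17 to 1/(1 − a) = 1/(1 − 294780) = -1/294779. Expand this rational in ℤ_17: compute digits iteratively via d_i = x_i mod 17, x_{i+1} = (x_i − d_i)/17. The first 7 digits are (1, 0, 0, 9, 3, 0, 13).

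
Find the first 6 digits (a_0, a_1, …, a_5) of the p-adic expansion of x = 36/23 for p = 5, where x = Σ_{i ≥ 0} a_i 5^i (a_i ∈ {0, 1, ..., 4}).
(a_0, …, a_5) = (2, 1, 0, 3, 2, 1)

v_5(36/23) = 0 (numerator and denominator both coprime to 5), so x ∈ ℤ_5^×. Compute digits iteratively via a_i = x_i mod 5, x_{i+1} = (x_i − a_i)/5, with x_0 = x:
  x_0 = 36/23;  a_0 = 2;  x_1 = (x_0 − 2)/5 = -2/23
  x_1 = -2/23;  a_1 = 1;  x_2 = (x_1 − 1)/5 = -5/23
  x_2 = -5/23;  a_2 = 0;  x_3 = (x_2 − 0)/5 = -1/23
  x_3 = -1/23;  a_3 = 3;  x_4 = (x_3 − 3)/5 = -14/23
  x_4 = -14/23;  a_4 = 2;  x_5 = (x_4 − 2)/5 = -12/23
  x_5 = -12/23;  a_5 = 1;  x_6 = (x_5 − 1)/5 = -7/23
Digits: (2, 1, 0, 3, 2, 1).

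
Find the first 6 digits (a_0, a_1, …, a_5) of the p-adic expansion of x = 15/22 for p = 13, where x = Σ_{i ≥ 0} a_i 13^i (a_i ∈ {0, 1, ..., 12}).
(a_0, …, a_5) = (6, 12, 2, 11, 8, 7)

v_13(15/22) = 0 (numerator and denominator both coprime to 13), so x ∈ ℤ_13^×. Compute digits iteratively via a_i = x_i mod 13, x_{i+1} = (x_i − a_i)/13, with x_0 = x:
  x_0 = 15/22;  a_0 = 6;  x_1 = (x_0 − 6)/13 = -9/22
  x_1 = -9/22;  a_1 = 12;  x_2 = (x_1 − 12)/13 = -21/22
  x_2 = -21/22;  a_2 = 2;  x_3 = (x_2 − 2)/13 = -5/22
  x_3 = -5/22;  a_3 = 11;  x_4 = (x_3 − 11)/13 = -19/22
  x_4 = -19/22;  a_4 = 8;  x_5 = (x_4 − 8)/13 = -15/22
  x_5 = -15/22;  a_5 = 7;  x_6 = (x_5 − 7)/13 = -13/22
Digits: (6, 12, 2, 11, 8, 7).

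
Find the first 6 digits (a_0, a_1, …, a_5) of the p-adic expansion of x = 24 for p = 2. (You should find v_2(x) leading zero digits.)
(a_0, …, a_5) = (0, 0, 0, 1, 1, 0)

v_2(24) = 3, so a_0 = ... = a_2 = 0. Factor out: x = 2^3 · u with u = 3 a unit in ℤ_2. Expand u iteratively via a_{v+i} = u_i mod 2, u_{i+1} = (u_i − a_{v+i})/2:
  u_0 = 3;  a_3 = 1;  u_1 = (u_0 − 1)/2 = 1
  u_1 = 1;  a_4 = 1;  u_2 = (u_1 − 1)/2 = 0
  u_2 = 0;  a_5 = 0;  u_3 = (u_2 − 0)/2 = 0
Digits: (0, 0, 0, 1, 1, 0).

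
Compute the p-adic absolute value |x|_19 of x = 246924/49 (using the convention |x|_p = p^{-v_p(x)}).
|246924/49|_19 = 1/6859

Step 1 — compute v_19(x) by factoring powers of 19 out of the numerator and denominator: v_19(246924/49) = 3. Step 2 — apply |x|_p = p^{-v_p(x)} = 19^{-3} = 1/6859.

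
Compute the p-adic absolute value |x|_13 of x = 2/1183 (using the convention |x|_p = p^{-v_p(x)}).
|2/1183|_13 = 169

Step 1 — compute v_13(x) by factoring powers of 13 out of the numerator and denominator: v_13(2/1183) = -2. Step 2 — apply |x|_p = p^{-v_p(x)} = 13^{2} = 169.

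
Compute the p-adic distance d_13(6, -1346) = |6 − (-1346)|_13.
d_13(6, -1346) = 1/169

Step 1 — x − y = 6 − (-1346) = 1352. Step 2 — v_13(1352) = 2 (factor: 1352 = (13^2 · 8); the sign does not affect v_p). Step 3 — |x − y|_13 = 13^{-2} = 1/169.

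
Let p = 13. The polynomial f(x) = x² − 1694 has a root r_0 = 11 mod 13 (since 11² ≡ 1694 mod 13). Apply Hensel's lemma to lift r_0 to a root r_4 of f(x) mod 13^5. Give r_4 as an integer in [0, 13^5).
r_4 = 299466 (mod 371293)

Hensel's recurrence: r_{i+1} = r_i − f(r_i)·(f′(r_i))^{-1} mod 13^{i+2}, with f′(x) = 2x. Iterate:
  r_0 = 11 (mod 13)
  r_1 = 167 (mod 169)
  r_2 = 674 (mod 2197)
  r_3 = 13856 (mod 28561)
  r_4 = 299466 (mod 371293)
Final: r_4 = 299466, and one checks f(r_4) ≡ 0 mod 13^5.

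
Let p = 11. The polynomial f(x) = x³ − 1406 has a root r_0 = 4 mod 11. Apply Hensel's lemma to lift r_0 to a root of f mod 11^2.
r_1 = 37 (mod 121)

Hensel: r_{i+1} = r_i − f(r_i)/f′(r_i) mod 11^{i+2}, where f′(x) = 3x². Iterate:
  r_0 = 4 (mod 11)
  r_1 = 37 (mod 121)
Final: r = 37 with f(r) ≡ 0 mod 11^2.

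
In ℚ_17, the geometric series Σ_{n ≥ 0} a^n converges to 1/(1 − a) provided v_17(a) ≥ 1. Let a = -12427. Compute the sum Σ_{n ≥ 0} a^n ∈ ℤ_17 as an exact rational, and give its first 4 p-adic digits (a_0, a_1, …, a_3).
Σ a^n = 1/(1 − a) = 1/12428;  first 4 digits = (1, 0, 8, 14)

v_17(a) = 2 ≥ 1, so the series converges in ℤ_17 to 1/(1 − a) = 1/(1 − (-12427)) = 1/12428. Expand this rational in ℤ_17: compute digits iteratively via d_i = x_i mod 17, x_{i+1} = (x_i − d_i)/17. The first 4 digits are (1, 0, 8, 14).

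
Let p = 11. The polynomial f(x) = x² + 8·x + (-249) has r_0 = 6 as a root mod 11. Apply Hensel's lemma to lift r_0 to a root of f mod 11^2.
r_1 = 105 (mod 121)

Hensel: r_{i+1} = r_i − f(r_i)·(f′(r_i))^{-1} mod 11^{i+2}, f′(x) = 2x + 8. Iterate:
  r_0 = 6 (mod 11)
  r_1 = 105 (mod 121)
Final: r = 105 satisfies f(r) ≡ 0 mod 11^2.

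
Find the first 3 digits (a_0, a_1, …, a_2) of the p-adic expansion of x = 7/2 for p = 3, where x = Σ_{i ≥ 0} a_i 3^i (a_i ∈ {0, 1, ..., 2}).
(a_0, …, a_2) = (2, 2, 1)

v_3(7/2) = 0 (numerator and denominator both coprime to 3), so x ∈ ℤ_3^×. Compute digits iteratively via a_i = x_i mod 3, x_{i+1} = (x_i − a_i)/3, with x_0 = x:
  x_0 = 7/2;  a_0 = 2;  x_1 = (x_0 − 2)/3 = 1/2
  x_1 = 1/2;  a_1 = 2;  x_2 = (x_1 − 2)/3 = -1/2
  x_2 = -1/2;  a_2 = 1;  x_3 = (x_2 − 1)/3 = -1/2
Digits: (2, 2, 1).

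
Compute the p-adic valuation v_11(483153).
v_11(483153) = 5

v_11(n) is the largest exponent k such that 11^k divides n. Factor out: 483153 = 11^5 · 3. (Sign doesn't affect v_p.) So v_11(483153) = 5.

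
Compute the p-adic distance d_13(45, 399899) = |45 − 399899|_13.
d_13(45, 399899) = 1/28561

Step 1 — x − y = 45 − 399899 = -399854. Step 2 — v_13(-399854) = 4 (factor: -399854 = −(13^4 · 14); the sign does not affect v_p). Step 3 — |x − y|_13 = 13^{-4} = 1/28561.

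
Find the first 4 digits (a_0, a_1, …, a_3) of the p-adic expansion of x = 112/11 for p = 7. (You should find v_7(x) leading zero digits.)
(a_0, …, a_3) = (0, 4, 6, 1)

v_7(112/11) = 1, so a_0 = ... = a_0 = 0. Factor out: x = 7^1 · u with u = 16/11 a unit in ℤ_7. Expand u iteratively via a_{v+i} = u_i mod 7, u_{i+1} = (u_i − a_{v+i})/7:
  u_0 = 16/11;  a_1 = 4;  u_1 = (u_0 − 4)/7 = -4/11
  u_1 = -4/11;  a_2 = 6;  u_2 = (u_1 − 6)/7 = -10/11
  u_2 = -10/11;  a_3 = 1;  u_3 = (u_2 − 1)/7 = -3/11
Digits: (0, 4, 6, 1).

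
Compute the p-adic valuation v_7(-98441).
v_7(-98441) = 4

v_7(n) is the largest exponent k such that 7^k divides n. Factor out: -98441 = -7^4 · 41. (Sign doesn't affect v_p.) So v_7(-98441) = 4.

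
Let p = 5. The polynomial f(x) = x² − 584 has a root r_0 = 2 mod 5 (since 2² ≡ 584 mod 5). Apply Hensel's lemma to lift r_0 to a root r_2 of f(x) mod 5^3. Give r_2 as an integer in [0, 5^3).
r_2 = 47 (mod 125)

Hensel's recurrence: r_{i+1} = r_i − f(r_i)·(f′(r_i))^{-1} mod 5^{i+2}, with f′(x) = 2x. Iterate:
  r_0 = 2 (mod 5)
  r_1 = 22 (mod 25)
  r_2 = 47 (mod 125)
Final: r_2 = 47, and one checks f(r_2) ≡ 0 mod 5^3.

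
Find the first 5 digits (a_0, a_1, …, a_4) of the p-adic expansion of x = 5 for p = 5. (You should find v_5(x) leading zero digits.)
(a_0, …, a_4) = (0, 1, 0, 0, 0)

v_5(5) = 1, so a_0 = ... = a_0 = 0. Factor out: x = 5^1 · u with u = 1 a unit in ℤ_5. Expand u iteratively via a_{v+i} = u_i mod 5, u_{i+1} = (u_i − a_{v+i})/5:
  u_0 = 1;  a_1 = 1;  u_1 = (u_0 − 1)/5 = 0
  u_1 = 0;  a_2 = 0;  u_2 = (u_1 − 0)/5 = 0
  u_2 = 0;  a_3 = 0;  u_3 = (u_2 − 0)/5 = 0
  u_3 = 0;  a_4 = 0;  u_4 = (u_3 − 0)/5 = 0
Digits: (0, 1, 0, 0, 0).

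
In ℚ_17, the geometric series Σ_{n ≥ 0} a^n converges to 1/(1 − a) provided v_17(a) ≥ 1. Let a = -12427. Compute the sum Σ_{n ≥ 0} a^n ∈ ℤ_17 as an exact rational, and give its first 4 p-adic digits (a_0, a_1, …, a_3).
Σ a^n = 1/(1 − a) = 1/12428;  first 4 digits = (1, 0, 8, 14)

v_17(a) = 2 ≥ 1, so the series converges in ℤ_17 to 1/(1 − a) = 1/(1 − (-12427)) = 1/12428. Expand this rational in ℤ_17: compute digits iteratively via d_i = x_i mod 17, x_{i+1} = (x_i − d_i)/17. The first 4 digits are (1, 0, 8, 14).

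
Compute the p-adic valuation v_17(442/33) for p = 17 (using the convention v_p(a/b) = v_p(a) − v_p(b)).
v_17(442/33) = 1

Factor powers of 17 from the numerator and denominator of the reduced fraction: 442 = 17^1 · 26 and 33 = 17^0 · 33. Apply v_p(a/b) = v_p(a) − v_p(b): v_17(442/33) = 1 − 0 = 1.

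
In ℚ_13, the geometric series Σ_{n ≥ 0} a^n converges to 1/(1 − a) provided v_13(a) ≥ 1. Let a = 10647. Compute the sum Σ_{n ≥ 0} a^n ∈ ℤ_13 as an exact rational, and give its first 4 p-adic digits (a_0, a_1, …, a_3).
Σ a^n = 1/(1 − a) = -1/10646;  first 4 digits = (1, 0, 11, 4)

v_13(a) = 2 ≥ 1, so the series converges in ℤ_13 to 1/(1 − a) = 1/(1 − 10647) = -1/10646. Expand this rational in ℤ_13: compute digits iteratively via d_i = x_i mod 13, x_{i+1} = (x_i − d_i)/13. The first 4 digits are (1, 0, 11, 4).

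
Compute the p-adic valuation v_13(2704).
v_13(2704) = 2

v_13(n) is the largest exponent k such that 13^k divides n. Factor out: 2704 = 13^2 · 16. (Sign doesn't affect v_p.) So v_13(2704) = 2.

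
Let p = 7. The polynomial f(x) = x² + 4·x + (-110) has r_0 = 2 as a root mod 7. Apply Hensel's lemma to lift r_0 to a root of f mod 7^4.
r_3 = 1815 (mod 2401)

Hensel: r_{i+1} = r_i − f(r_i)·(f′(r_i))^{-1} mod 7^{i+2}, f′(x) = 2x + 4. Iterate:
  r_0 = 2 (mod 7)
  r_1 = 2 (mod 49)
  r_2 = 100 (mod 343)
  r_3 = 1815 (mod 2401)
Final: r = 1815 satisfies f(r) ≡ 0 mod 7^4.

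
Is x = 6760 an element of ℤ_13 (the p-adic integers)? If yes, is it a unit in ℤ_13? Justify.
x ∈ ℤ_13 but not a unit; v_13(x) = 2 > 0

ℤ_13 = {x ∈ ℚ_13 : v_13(x) ≥ 0} and ℤ_13^× = {x ∈ ℤ_13 : v_13(x) = 0}. Here v_13(6760) = v_13(num) − v_13(den) = 2; compare against these criteria.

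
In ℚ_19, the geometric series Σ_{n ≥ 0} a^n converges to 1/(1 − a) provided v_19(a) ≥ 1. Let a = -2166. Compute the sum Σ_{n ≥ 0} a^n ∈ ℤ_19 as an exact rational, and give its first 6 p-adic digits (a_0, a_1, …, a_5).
Σ a^n = 1/(1 − a) = 1/2167;  first 6 digits = (1, 0, 13, 18, 16, 1)

v_19(a) = 2 ≥ 1, so the series converges in ℤ_19 to 1/(1 − a) = 1/(1 − (-2166)) = 1/2167. Expand this rational in ℤ_19: compute digits iteratively via d_i = x_i mod 19, x_{i+1} = (x_i − d_i)/19. The first 6 digits are (1, 0, 13, 18, 16, 1).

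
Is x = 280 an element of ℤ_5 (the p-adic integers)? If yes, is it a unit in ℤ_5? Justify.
x ∈ ℤ_5 but not a unit; v_5(x) = 1 > 0

ℤ_5 = {x ∈ ℚ_5 : v_5(x) ≥ 0} and ℤ_5^× = {x ∈ ℤ_5 : v_5(x) = 0}. Here v_5(280) = v_5(num) − v_5(den) = 1; compare against these criteria.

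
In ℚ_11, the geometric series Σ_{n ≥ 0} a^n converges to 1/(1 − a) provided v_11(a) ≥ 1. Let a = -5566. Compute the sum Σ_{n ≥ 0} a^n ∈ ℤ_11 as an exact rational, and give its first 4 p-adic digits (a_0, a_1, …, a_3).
Σ a^n = 1/(1 − a) = 1/5567;  first 4 digits = (1, 0, 9, 6)

v_11(a) = 2 ≥ 1, so the series converges in ℤ_11 to 1/(1 − a) = 1/(1 − (-5566)) = 1/5567. Expand this rational in ℤ_11: compute digits iteratively via d_i = x_i mod 11, x_{i+1} = (x_i − d_i)/11. The first 4 digits are (1, 0, 9, 6).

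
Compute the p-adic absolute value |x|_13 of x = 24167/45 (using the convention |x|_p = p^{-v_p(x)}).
|24167/45|_13 = 1/2197

Step 1 — compute v_13(x) by factoring powers of 13 out of the numerator and denominator: v_13(24167/45) = 3. Step 2 — apply |x|_p = p^{-v_p(x)} = 13^{-3} = 1/2197.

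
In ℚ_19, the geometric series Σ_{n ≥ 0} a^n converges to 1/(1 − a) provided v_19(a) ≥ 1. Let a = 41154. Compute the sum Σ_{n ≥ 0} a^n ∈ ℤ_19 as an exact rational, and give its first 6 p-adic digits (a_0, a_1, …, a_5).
Σ a^n = 1/(1 − a) = -1/41153;  first 6 digits = (1, 0, 0, 6, 0, 0)

v_19(a) = 3 ≥ 1, so the series converges in ℤ_19 to 1/(1 − a) = 1/(1 − 41154) = -1/41153. Expand this rational in ℤ_19: compute digits iteratively via d_i = x_i mod 19, x_{i+1} = (x_i − d_i)/19. The first 6 digits are (1, 0, 0, 6, 0, 0).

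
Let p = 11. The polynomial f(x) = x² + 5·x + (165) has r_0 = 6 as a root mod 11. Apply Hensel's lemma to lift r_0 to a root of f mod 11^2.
r_1 = 28 (mod 121)

Hensel: r_{i+1} = r_i − f(r_i)·(f′(r_i))^{-1} mod 11^{i+2}, f′(x) = 2x + 5. Iterate:
  r_0 = 6 (mod 11)
  r_1 = 28 (mod 121)
Final: r = 28 satisfies f(r) ≡ 0 mod 11^2.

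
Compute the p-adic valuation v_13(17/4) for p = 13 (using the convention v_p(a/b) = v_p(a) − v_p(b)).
v_13(17/4) = 0

Factor powers of 13 from the numerator and denominator of the reduced fraction: 17 = 13^0 · 17 and 4 = 13^0 · 4. Apply v_p(a/b) = v_p(a) − v_p(b): v_13(17/4) = 0 − 0 = 0.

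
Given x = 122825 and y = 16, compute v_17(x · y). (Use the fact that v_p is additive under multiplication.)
v_17(1965200) = 3

v_p(x) = 3 (factor: 122825 = 17^3 · 25); v_p(y) = 0 (factor: 16 = 17^0 · 16). Additivity: v_p(xy) = v_p(x) + v_p(y) = 3 + 0 = 3. (Direct check: xy = 1965200 = 17^3 · (400).)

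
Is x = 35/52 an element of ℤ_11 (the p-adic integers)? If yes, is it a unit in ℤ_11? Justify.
x ∈ ℤ_11^× (unit); v_11(x) = 0

ℤ_11 = {x ∈ ℚ_11 : v_11(x) ≥ 0} and ℤ_11^× = {x ∈ ℤ_11 : v_11(x) = 0}. Here v_11(35/52) = v_11(num) − v_11(den) = 0; compare against these criteria.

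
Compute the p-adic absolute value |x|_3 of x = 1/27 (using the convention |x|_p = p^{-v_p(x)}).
|1/27|_3 = 27

Step 1 — compute v_3(x) by factoring powers of 3 out of the numerator and denominator: v_3(1/27) = -3. Step 2 — apply |x|_p = p^{-v_p(x)} = 3^{3} = 27.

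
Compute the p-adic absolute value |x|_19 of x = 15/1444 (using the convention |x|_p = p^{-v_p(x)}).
|15/1444|_19 = 361

Step 1 — compute v_19(x) by factoring powers of 19 out of the numerator and denominator: v_19(15/1444) = -2. Step 2 — apply |x|_p = p^{-v_p(x)} = 19^{2} = 361.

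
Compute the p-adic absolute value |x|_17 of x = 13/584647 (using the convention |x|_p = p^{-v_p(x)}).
|13/584647|_17 = 83521

Step 1 — compute v_17(x) by factoring powers of 17 out of the numerator and denominator: v_17(13/584647) = -4. Step 2 — apply |x|_p = p^{-v_p(x)} = 17^{4} = 83521.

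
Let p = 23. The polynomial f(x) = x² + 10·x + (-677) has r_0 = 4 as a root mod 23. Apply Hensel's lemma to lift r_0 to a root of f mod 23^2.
r_1 = 303 (mod 529)

Hensel: r_{i+1} = r_i − f(r_i)·(f′(r_i))^{-1} mod 23^{i+2}, f′(x) = 2x + 10. Iterate:
  r_0 = 4 (mod 23)
  r_1 = 303 (mod 529)
Final: r = 303 satisfies f(r) ≡ 0 mod 23^2.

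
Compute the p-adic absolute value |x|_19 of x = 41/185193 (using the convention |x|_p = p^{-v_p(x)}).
|41/185193|_19 = 6859

Step 1 — compute v_19(x) by factoring powers of 19 out of the numerator and denominator: v_19(41/185193) = -3. Step 2 — apply |x|_p = p^{-v_p(x)} = 19^{3} = 6859.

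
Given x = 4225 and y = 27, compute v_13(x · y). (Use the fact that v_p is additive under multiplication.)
v_13(114075) = 2

v_p(x) = 2 (factor: 4225 = 13^2 · 25); v_p(y) = 0 (factor: 27 = 13^0 · 27). Additivity: v_p(xy) = v_p(x) + v_p(y) = 2 + 0 = 2. (Direct check: xy = 114075 = 13^2 · (675).)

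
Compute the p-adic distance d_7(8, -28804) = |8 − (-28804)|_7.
d_7(8, -28804) = 1/2401

Step 1 — x − y = 8 − (-28804) = 28812. Step 2 — v_7(28812) = 4 (factor: 28812 = (7^4 · 12); the sign does not affect v_p). Step 3 — |x − y|_7 = 7^{-4} = 1/2401.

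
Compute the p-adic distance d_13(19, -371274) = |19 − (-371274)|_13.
d_13(19, -371274) = 1/371293

Step 1 — x − y = 19 − (-371274) = 371293. Step 2 — v_13(371293) = 5 (factor: 371293 = (13^5 · 1); the sign does not affect v_p). Step 3 — |x − y|_13 = 13^{-5} = 1/371293.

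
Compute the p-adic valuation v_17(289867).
v_17(289867) = 3

v_17(n) is the largest exponent k such that 17^k divides n. Factor out: 289867 = 17^3 · 59. (Sign doesn't affect v_p.) So v_17(289867) = 3.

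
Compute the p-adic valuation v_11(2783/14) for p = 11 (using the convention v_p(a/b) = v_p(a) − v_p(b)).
v_11(2783/14) = 2

Factor powers of 11 from the numerator and denominator of the reduced fraction: 2783 = 11^2 · 23 and 14 = 11^0 · 14. Apply v_p(a/b) = v_p(a) − v_p(b): v_11(2783/14) = 2 − 0 = 2.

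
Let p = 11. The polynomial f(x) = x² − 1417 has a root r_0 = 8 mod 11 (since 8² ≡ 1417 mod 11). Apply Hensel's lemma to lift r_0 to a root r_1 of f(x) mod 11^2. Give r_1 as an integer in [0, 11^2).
r_1 = 85 (mod 121)

Hensel's recurrence: r_{i+1} = r_i − f(r_i)·(f′(r_i))^{-1} mod 11^{i+2}, with f′(x) = 2x. Iterate:
  r_0 = 8 (mod 11)
  r_1 = 85 (mod 121)
Final: r_1 = 85, and one checks f(r_1) ≡ 0 mod 11^2.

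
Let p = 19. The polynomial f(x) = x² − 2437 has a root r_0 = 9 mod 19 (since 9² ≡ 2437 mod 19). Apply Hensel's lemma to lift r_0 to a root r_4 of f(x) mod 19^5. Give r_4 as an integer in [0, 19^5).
r_4 = 2375921 (mod 2476099)

Hensel's recurrence: r_{i+1} = r_i − f(r_i)·(f′(r_i))^{-1} mod 19^{i+2}, with f′(x) = 2x. Iterate:
  r_0 = 9 (mod 19)
  r_1 = 180 (mod 361)
  r_2 = 2707 (mod 6859)
  r_3 = 30143 (mod 130321)
  r_4 = 2375921 (mod 2476099)
Final: r_4 = 2375921, and one checks f(r_4) ≡ 0 mod 19^5.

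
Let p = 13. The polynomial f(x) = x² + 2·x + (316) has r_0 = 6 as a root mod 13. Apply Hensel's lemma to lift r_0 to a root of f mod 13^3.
r_2 = 1501 (mod 2197)

Hensel: r_{i+1} = r_i − f(r_i)·(f′(r_i))^{-1} mod 13^{i+2}, f′(x) = 2x + 2. Iterate:
  r_0 = 6 (mod 13)
  r_1 = 149 (mod 169)
  r_2 = 1501 (mod 2197)
Final: r = 1501 satisfies f(r) ≡ 0 mod 13^3.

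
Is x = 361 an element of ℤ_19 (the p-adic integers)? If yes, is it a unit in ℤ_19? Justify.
x ∈ ℤ_19 but not a unit; v_19(x) = 2 > 0

ℤ_19 = {x ∈ ℚ_19 : v_19(x) ≥ 0} and ℤ_19^× = {x ∈ ℤ_19 : v_19(x) = 0}. Here v_19(361) = v_19(num) − v_19(den) = 2; compare against these criteria.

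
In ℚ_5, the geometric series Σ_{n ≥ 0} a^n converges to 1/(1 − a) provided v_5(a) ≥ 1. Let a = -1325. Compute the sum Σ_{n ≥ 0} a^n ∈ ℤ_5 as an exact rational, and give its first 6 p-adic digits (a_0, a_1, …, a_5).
Σ a^n = 1/(1 − a) = 1/1326;  first 6 digits = (1, 0, 2, 4, 1, 1)

v_5(a) = 2 ≥ 1, so the series converges in ℤ_5 to 1/(1 − a) = 1/(1 − (-1325)) = 1/1326. Expand this rational in ℤ_5: compute digits iteratively via d_i = x_i mod 5, x_{i+1} = (x_i − d_i)/5. The first 6 digits are (1, 0, 2, 4, 1, 1).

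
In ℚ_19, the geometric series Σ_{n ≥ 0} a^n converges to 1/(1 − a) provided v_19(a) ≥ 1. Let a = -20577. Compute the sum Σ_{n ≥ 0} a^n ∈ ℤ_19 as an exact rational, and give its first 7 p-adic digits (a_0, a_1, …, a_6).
Σ a^n = 1/(1 − a) = 1/20578;  first 7 digits = (1, 0, 0, 16, 18, 18, 8)

v_19(a) = 3 ≥ 1, so the series converges in ℤ_19 to 1/(1 − a) = 1/(1 − (-20577)) = 1/20578. Expand this rational in ℤ_19: compute digits iteratively via d_i = x_i mod 19, x_{i+1} = (x_i − d_i)/19. The first 7 digits are (1, 0, 0, 16, 18, 18, 8).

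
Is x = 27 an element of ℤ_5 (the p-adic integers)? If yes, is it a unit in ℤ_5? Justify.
x ∈ ℤ_5^× (unit); v_5(x) = 0

ℤ_5 = {x ∈ ℚ_5 : v_5(x) ≥ 0} and ℤ_5^× = {x ∈ ℤ_5 : v_5(x) = 0}. Here v_5(27) = v_5(num) − v_5(den) = 0; compare against these criteria.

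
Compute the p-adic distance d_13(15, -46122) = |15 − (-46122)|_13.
d_13(15, -46122) = 1/2197

Step 1 — x − y = 15 − (-46122) = 46137. Step 2 — v_13(46137) = 3 (factor: 46137 = (13^3 · 21); the sign does not affect v_p). Step 3 — |x − y|_13 = 13^{-3} = 1/2197.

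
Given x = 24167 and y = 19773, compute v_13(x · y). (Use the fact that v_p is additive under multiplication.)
v_13(477854091) = 6

v_p(x) = 3 (factor: 24167 = 13^3 · 11); v_p(y) = 3 (factor: 19773 = 13^3 · 9). Additivity: v_p(xy) = v_p(x) + v_p(y) = 3 + 3 = 6. (Direct check: xy = 477854091 = 13^6 · (99).)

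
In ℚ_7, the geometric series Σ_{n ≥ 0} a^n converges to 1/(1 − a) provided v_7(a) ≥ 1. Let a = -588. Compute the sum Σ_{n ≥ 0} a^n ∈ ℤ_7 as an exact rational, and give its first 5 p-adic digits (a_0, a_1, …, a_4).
Σ a^n = 1/(1 − a) = 1/589;  first 5 digits = (1, 0, 2, 5, 3)

v_7(a) = 2 ≥ 1, so the series converges in ℤ_7 to 1/(1 − a) = 1/(1 − (-588)) = 1/589. Expand this rational in ℤ_7: compute digits iteratively via d_i = x_i mod 7, x_{i+1} = (x_i − d_i)/7. The first 5 digits are (1, 0, 2, 5, 3).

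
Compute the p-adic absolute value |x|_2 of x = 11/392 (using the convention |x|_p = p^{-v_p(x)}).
|11/392|_2 = 8

Step 1 — compute v_2(x) by factoring powers of 2 out of the numerator and denominator: v_2(11/392) = -3. Step 2 — apply |x|_p = p^{-v_p(x)} = 2^{3} = 8.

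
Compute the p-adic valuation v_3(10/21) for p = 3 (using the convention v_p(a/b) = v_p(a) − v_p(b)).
v_3(10/21) = -1

Factor powers of 3 from the numerator and denominator of the reduced fraction: 10 = 3^0 · 10 and 21 = 3^1 · 7. Apply v_p(a/b) = v_p(a) − v_p(b): v_3(10/21) = 0 − 1 = -1.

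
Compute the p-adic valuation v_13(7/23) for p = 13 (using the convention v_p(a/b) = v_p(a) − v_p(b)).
v_13(7/23) = 0

Factor powers of 13 from the numerator and denominator of the reduced fraction: 7 = 13^0 · 7 and 23 = 13^0 · 23. Apply v_p(a/b) = v_p(a) − v_p(b): v_13(7/23) = 0 − 0 = 0.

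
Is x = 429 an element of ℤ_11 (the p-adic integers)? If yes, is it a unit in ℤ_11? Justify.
x ∈ ℤ_11 but not a unit; v_11(x) = 1 > 0

ℤ_11 = {x ∈ ℚ_11 : v_11(x) ≥ 0} and ℤ_11^× = {x ∈ ℤ_11 : v_11(x) = 0}. Here v_11(429) = v_11(num) − v_11(den) = 1; compare against these criteria.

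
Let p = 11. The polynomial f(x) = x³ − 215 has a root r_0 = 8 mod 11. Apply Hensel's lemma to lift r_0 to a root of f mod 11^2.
r_1 = 118 (mod 121)

Hensel: r_{i+1} = r_i − f(r_i)/f′(r_i) mod 11^{i+2}, where f′(x) = 3x². Iterate:
  r_0 = 8 (mod 11)
  r_1 = 118 (mod 121)
Final: r = 118 with f(r) ≡ 0 mod 11^2.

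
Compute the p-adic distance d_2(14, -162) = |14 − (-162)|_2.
d_2(14, -162) = 1/16

Step 1 — x − y = 14 − (-162) = 176. Step 2 — v_2(176) = 4 (factor: 176 = (2^4 · 11); the sign does not affect v_p). Step 3 — |x − y|_2 = 2^{-4} = 1/16.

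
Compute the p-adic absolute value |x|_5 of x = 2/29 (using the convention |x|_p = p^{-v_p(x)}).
|2/29|_5 = 1

Step 1 — compute v_5(x) by factoring powers of 5 out of the numerator and denominator: v_5(2/29) = 0. Step 2 — apply |x|_p = p^{-v_p(x)} = 5^{0} = 1.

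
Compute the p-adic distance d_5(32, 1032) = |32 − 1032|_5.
d_5(32, 1032) = 1/125

Step 1 — x − y = 32 − 1032 = -1000. Step 2 — v_5(-1000) = 3 (factor: -1000 = −(5^3 · 8); the sign does not affect v_p). Step 3 — |x − y|_5 = 5^{-3} = 1/125.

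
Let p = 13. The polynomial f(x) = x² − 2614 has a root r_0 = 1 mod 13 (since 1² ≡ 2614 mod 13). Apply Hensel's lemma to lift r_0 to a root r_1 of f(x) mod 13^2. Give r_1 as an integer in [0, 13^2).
r_1 = 40 (mod 169)

Hensel's recurrence: r_{i+1} = r_i − f(r_i)·(f′(r_i))^{-1} mod 13^{i+2}, with f′(x) = 2x. Iterate:
  r_0 = 1 (mod 13)
  r_1 = 40 (mod 169)
Final: r_1 = 40, and one checks f(r_1) ≡ 0 mod 13^2.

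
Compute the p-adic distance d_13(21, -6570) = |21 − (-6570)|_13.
d_13(21, -6570) = 1/2197

Step 1 — x − y = 21 − (-6570) = 6591. Step 2 — v_13(6591) = 3 (factor: 6591 = (13^3 · 3); the sign does not affect v_p). Step 3 — |x − y|_13 = 13^{-3} = 1/2197.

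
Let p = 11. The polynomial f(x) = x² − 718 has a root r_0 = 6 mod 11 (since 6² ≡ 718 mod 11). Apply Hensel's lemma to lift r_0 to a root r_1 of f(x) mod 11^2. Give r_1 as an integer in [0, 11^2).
r_1 = 83 (mod 121)

Hensel's recurrence: r_{i+1} = r_i − f(r_i)·(f′(r_i))^{-1} mod 11^{i+2}, with f′(x) = 2x. Iterate:
  r_0 = 6 (mod 11)
  r_1 = 83 (mod 121)
Final: r_1 = 83, and one checks f(r_1) ≡ 0 mod 11^2.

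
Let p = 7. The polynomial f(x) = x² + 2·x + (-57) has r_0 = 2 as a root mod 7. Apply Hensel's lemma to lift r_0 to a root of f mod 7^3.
r_2 = 296 (mod 343)

Hensel: r_{i+1} = r_i − f(r_i)·(f′(r_i))^{-1} mod 7^{i+2}, f′(x) = 2x + 2. Iterate:
  r_0 = 2 (mod 7)
  r_1 = 2 (mod 49)
  r_2 = 296 (mod 343)
Final: r = 296 satisfies f(r) ≡ 0 mod 7^3.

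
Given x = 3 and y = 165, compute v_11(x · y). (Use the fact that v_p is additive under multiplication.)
v_11(495) = 1

v_p(x) = 0 (factor: 3 = 11^0 · 3); v_p(y) = 1 (factor: 165 = 11^1 · 15). Additivity: v_p(xy) = v_p(x) + v_p(y) = 0 + 1 = 1. (Direct check: xy = 495 = 11^1 · (45).)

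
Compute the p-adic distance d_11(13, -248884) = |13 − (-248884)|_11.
d_11(13, -248884) = 1/14641

Step 1 — x − y = 13 − (-248884) = 248897. Step 2 — v_11(248897) = 4 (factor: 248897 = (11^4 · 17); the sign does not affect v_p). Step 3 — |x − y|_11 = 11^{-4} = 1/14641.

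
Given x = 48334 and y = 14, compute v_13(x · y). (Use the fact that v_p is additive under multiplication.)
v_13(676676) = 3

v_p(x) = 3 (factor: 48334 = 13^3 · 22); v_p(y) = 0 (factor: 14 = 13^0 · 14). Additivity: v_p(xy) = v_p(x) + v_p(y) = 3 + 0 = 3. (Direct check: xy = 676676 = 13^3 · (308).)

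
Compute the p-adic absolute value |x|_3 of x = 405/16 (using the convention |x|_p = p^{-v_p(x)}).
|405/16|_3 = 1/81

Step 1 — compute v_3(x) by factoring powers of 3 out of the numerator and denominator: v_3(405/16) = 4. Step 2 — apply |x|_p = p^{-v_p(x)} = 3^{-4} = 1/81.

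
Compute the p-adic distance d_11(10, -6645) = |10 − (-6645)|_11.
d_11(10, -6645) = 1/1331

Step 1 — x − y = 10 − (-6645) = 6655. Step 2 — v_11(6655) = 3 (factor: 6655 = (11^3 · 5); the sign does not affect v_p). Step 3 — |x − y|_11 = 11^{-3} = 1/1331.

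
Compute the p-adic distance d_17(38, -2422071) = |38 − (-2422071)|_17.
d_17(38, -2422071) = 1/83521

Step 1 — x − y = 38 − (-2422071) = 2422109. Step 2 — v_17(2422109) = 4 (factor: 2422109 = (17^4 · 29); the sign does not affect v_p). Step 3 — |x − y|_17 = 17^{-4} = 1/83521.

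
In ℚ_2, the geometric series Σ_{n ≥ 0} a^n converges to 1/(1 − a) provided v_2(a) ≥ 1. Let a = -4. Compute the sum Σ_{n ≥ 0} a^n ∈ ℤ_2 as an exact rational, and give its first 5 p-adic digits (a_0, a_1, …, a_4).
Σ a^n = 1/(1 − a) = 1/5;  first 5 digits = (1, 0, 1, 1, 0)

v_2(a) = 2 ≥ 1, so the series converges in ℤ_2 to 1/(1 − a) = 1/(1 − (-4)) = 1/5. Expand this rational in ℤ_2: compute digits iteratively via d_i = x_i mod 2, x_{i+1} = (x_i − d_i)/2. The first 5 digits are (1, 0, 1, 1, 0).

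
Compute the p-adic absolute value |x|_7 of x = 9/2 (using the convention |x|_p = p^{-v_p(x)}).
|9/2|_7 = 1

Step 1 — compute v_7(x) by factoring powers of 7 out of the numerator and denominator: v_7(9/2) = 0. Step 2 — apply |x|_p = p^{-v_p(x)} = 7^{0} = 1.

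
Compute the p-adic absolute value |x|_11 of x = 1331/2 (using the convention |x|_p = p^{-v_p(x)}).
|1331/2|_11 = 1/1331

Step 1 — compute v_11(x) by factoring powers of 11 out of the numerator and denominator: v_11(1331/2) = 3. Step 2 — apply |x|_p = p^{-v_p(x)} = 11^{-3} = 1/1331.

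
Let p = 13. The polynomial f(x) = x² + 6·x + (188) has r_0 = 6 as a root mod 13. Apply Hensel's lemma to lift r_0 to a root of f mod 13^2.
r_1 = 123 (mod 169)

Hensel: r_{i+1} = r_i − f(r_i)·(f′(r_i))^{-1} mod 13^{i+2}, f′(x) = 2x + 6. Iterate:
  r_0 = 6 (mod 13)
  r_1 = 123 (mod 169)
Final: r = 123 satisfies f(r) ≡ 0 mod 13^2.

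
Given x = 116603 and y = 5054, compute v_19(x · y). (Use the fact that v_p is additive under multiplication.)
v_19(589311562) = 5

v_p(x) = 3 (factor: 116603 = 19^3 · 17); v_p(y) = 2 (factor: 5054 = 19^2 · 14). Additivity: v_p(xy) = v_p(x) + v_p(y) = 3 + 2 = 5. (Direct check: xy = 589311562 = 19^5 · (238).)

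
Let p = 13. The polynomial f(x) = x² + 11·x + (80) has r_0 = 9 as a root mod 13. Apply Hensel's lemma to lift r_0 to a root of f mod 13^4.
r_3 = 4598 (mod 28561)

Hensel: r_{i+1} = r_i − f(r_i)·(f′(r_i))^{-1} mod 13^{i+2}, f′(x) = 2x + 11. Iterate:
  r_0 = 9 (mod 13)
  r_1 = 35 (mod 169)
  r_2 = 204 (mod 2197)
  r_3 = 4598 (mod 28561)
Final: r = 4598 satisfies f(r) ≡ 0 mod 13^4.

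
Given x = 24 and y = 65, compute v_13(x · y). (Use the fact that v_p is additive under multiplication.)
v_13(1560) = 1

v_p(x) = 0 (factor: 24 = 13^0 · 24); v_p(y) = 1 (factor: 65 = 13^1 · 5). Additivity: v_p(xy) = v_p(x) + v_p(y) = 0 + 1 = 1. (Direct check: xy = 1560 = 13^1 · (120).)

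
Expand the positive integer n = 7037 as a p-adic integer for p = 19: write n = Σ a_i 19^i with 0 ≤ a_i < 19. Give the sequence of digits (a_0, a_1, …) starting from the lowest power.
(a_0, a_1, …) = (7, 9, 0, 1)

Repeated division by 19 gives the digits low-to-high: 7037 = 7 + 9·19^1 + 1·19^3. Digit sequence: (7, 9, 0, 1).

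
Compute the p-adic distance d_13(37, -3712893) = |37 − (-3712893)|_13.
d_13(37, -3712893) = 1/371293

Step 1 — x − y = 37 − (-3712893) = 3712930. Step 2 — v_13(3712930) = 5 (factor: 3712930 = (13^5 · 10); the sign does not affect v_p). Step 3 — |x − y|_13 = 13^{-5} = 1/371293.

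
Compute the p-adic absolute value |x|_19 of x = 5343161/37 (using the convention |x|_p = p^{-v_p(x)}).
|5343161/37|_19 = 1/130321

Step 1 — compute v_19(x) by factoring powers of 19 out of the numerator and denominator: v_19(5343161/37) = 4. Step 2 — apply |x|_p = p^{-v_p(x)} = 19^{-4} = 1/130321.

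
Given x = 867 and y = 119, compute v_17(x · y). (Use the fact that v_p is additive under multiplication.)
v_17(103173) = 3

v_p(x) = 2 (factor: 867 = 17^2 · 3); v_p(y) = 1 (factor: 119 = 17^1 · 7). Additivity: v_p(xy) = v_p(x) + v_p(y) = 2 + 1 = 3. (Direct check: xy = 103173 = 17^3 · (21).)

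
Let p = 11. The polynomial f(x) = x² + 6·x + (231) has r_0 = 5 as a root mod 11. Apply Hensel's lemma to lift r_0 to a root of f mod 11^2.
r_1 = 93 (mod 121)

Hensel: r_{i+1} = r_i − f(r_i)·(f′(r_i))^{-1} mod 11^{i+2}, f′(x) = 2x + 6. Iterate:
  r_0 = 5 (mod 11)
  r_1 = 93 (mod 121)
Final: r = 93 satisfies f(r) ≡ 0 mod 11^2.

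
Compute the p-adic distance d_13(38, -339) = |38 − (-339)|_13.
d_13(38, -339) = 1/13

Step 1 — x − y = 38 − (-339) = 377. Step 2 — v_13(377) = 1 (factor: 377 = (13^1 · 29); the sign does not affect v_p). Step 3 — |x − y|_13 = 13^{-1} = 1/13.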